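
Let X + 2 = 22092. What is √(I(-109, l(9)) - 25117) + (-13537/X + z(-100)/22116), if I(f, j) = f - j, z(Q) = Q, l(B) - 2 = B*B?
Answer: -75398323/122135610 + I*√25309 ≈ -0.61733 + 159.09*I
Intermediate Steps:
l(B) = 2 + B² (l(B) = 2 + B*B = 2 + B²)
X = 22090 (X = -2 + 22092 = 22090)
√(I(-109, l(9)) - 25117) + (-13537/X + z(-100)/22116) = √((-109 - (2 + 9²)) - 25117) + (-13537/22090 - 100/22116) = √((-109 - (2 + 81)) - 25117) + (-13537*1/22090 - 100*1/22116) = √((-109 - 1*83) - 25117) + (-13537/22090 - 25/5529) = √((-109 - 83) - 25117) - 75398323/122135610 = √(-192 - 25117) - 75398323/122135610 = √(-25309) - 75398323/122135610 = I*√25309 - 75398323/122135610 = -75398323/122135610 + I*√25309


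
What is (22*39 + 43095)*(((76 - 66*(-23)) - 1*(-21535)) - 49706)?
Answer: -1168138881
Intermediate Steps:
(22*39 + 43095)*(((76 - 66*(-23)) - 1*(-21535)) - 49706) = (858 + 43095)*(((76 + 1518) + 21535) - 49706) = 43953*((1594 + 21535) - 49706) = 43953*(23129 - 49706) = 43953*(-26577) = -1168138881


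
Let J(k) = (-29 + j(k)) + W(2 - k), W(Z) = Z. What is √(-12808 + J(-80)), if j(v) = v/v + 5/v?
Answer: I*√204065/4 ≈ 112.93*I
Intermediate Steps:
j(v) = 1 + 5/v
J(k) = -27 - k + (5 + k)/k (J(k) = (-29 + (5 + k)/k) + (2 - k) = -27 - k + (5 + k)/k)
√(-12808 + J(-80)) = √(-12808 + (-26 - 1*(-80) + 5/(-80))) = √(-12808 + (-26 + 80 + 5*(-1/80))) = √(-12808 + (-26 + 80 - 1/16)) = √(-12808 + 863/16) = √(-204065/16) = I*√204065/4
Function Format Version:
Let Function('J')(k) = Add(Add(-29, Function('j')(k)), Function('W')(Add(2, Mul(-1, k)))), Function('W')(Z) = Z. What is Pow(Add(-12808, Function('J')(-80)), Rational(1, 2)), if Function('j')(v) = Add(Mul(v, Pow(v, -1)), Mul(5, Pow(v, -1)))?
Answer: Mul(Rational(1, 4), I, Pow(204065, Rational(1, 2))) ≈ Mul(112.93, I)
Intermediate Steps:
Function('j')(v) = Add(1, Mul(5, Pow(v, -1)))
Function('J')(k) = Add(-27, Mul(-1, k), Mul(Pow(k, -1), Add(5, k))) (Function('J')(k) = Add(Add(-29, Mul(Pow(k, -1), Add(5, k))), Add(2, Mul(-1, k))) = Add(-27, Mul(-1, k), Mul(Pow(k, -1), Add(5, k))))
Pow(Add(-12808, Function('J')(-80)), Rational(1, 2)) = Pow(Add(-12808, Add(-26, Mul(-1, -80), Mul(5, Pow(-80, -1)))), Rational(1, 2)) = Pow(Add(-12808, Add(-26, 80, Mul(5, Rational(-1, 80)))), Rational(1, 2)) = Pow(Add(-12808, Add(-26, 80, Rational(-1, 16))), Rational(1, 2)) = Pow(Add(-12808, Rational(863, 16)), Rational(1, 2)) = Pow(Rational(-204065, 16), Rational(1, 2)) = Mul(Rational(1, 4), I, Pow(204065, Rational(1, 2)))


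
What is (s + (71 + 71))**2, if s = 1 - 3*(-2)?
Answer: 22201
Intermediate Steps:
s = 7 (s = 1 + 6 = 7)
(s + (71 + 71))**2 = (7 + (71 + 71))**2 = (7 + 142)**2 = 149**2 = 22201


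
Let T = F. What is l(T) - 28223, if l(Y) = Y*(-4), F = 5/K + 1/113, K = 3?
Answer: -9569869/339 ≈ -28230.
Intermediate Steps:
F = 568/339 (F = 5/3 + 1/113 = 568/339 ≈ 1.6755)
T = 568/339 ≈ 1.6755
l(Y) = -4*Y
l(T) - 28223 = -4*568/339 - 28223 = -2272/339 - 28223 = -9569869/339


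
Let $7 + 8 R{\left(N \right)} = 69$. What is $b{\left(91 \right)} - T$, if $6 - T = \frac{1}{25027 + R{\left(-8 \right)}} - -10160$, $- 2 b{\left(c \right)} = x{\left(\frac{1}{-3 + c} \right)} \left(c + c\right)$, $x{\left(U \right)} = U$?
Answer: $\frac{89470291431}{8812232} \approx 10153.0$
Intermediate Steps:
$R{\left(N \right)} = \frac{31}{4}$ ($R{\left(N \right)} = - \frac{7}{8} + \frac{1}{8} \cdot 69 = - \frac{7}{8} + \frac{69}{8} = \frac{31}{4}$)
$b{\left(c \right)} = - \frac{c}{-3 + c}$ ($b{\left(c \right)} = - \frac{\frac{1}{-3 + c} \left(c + c\right)}{2} = - \frac{\frac{1}{-3 + c} 2 c}{2} = - \frac{2 c \frac{1}{-3 + c}}{2} = - \frac{c}{-3 + c}$)
$T = - \frac{1016811410}{100139}$ ($T = 6 - \left(\frac{1}{25027 + \frac{31}{4}} - -10160\right) = 6 - \left(\frac{1}{\frac{100139}{4}} + 10160\right) = 6 - \left(\frac{4}{100139} + 10160\right) = 6 - \frac{1017412244}{100139} = - \frac{1016811410}{100139} \approx -10154.0$)
$b{\left(91 \right)} - T = \left(-1\right) 91 \frac{1}{-3 + 91} - - \frac{1016811410}{100139} = \left(-1\right) 91 \cdot \frac{1}{88} + \frac{1016811410}{100139} = - \frac{91}{88} + \frac{1016811410}{100139} = \frac{89470291431}{8812232}$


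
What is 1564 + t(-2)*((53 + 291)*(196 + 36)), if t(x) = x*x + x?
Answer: 161180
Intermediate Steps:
t(x) = x + x**2 (t(x) = x**2 + x = x + x**2)
1564 + t(-2)*((53 + 291)*(196 + 36)) = 1564 + (-2*(1 - 2))*((53 + 291)*(196 + 36)) = 1564 + (-2*(-1))*(344*232) = 1564 + 2*79808 = 1564 + 159616 = 161180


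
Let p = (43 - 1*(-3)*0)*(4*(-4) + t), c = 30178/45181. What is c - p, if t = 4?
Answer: 23343574/45181 ≈ 516.67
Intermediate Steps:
c = 30178/45181 (c = 30178*(1/45181) = 30178/45181 ≈ 0.66794)
p = -516 (p = (43 - 1*(-3)*0)*(4*(-4) + 4) = (43 + 3*0)*(-16 + 4) = (43 + 0)*(-12) = 43*(-12) = -516)
c - p = 30178/45181 - 1*(-516) = 30178/45181 + 516 = 23343574/45181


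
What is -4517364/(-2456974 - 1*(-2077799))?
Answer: 4517364/379175 ≈ 11.914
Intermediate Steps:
-4517364/(-2456974 - 1*(-2077799)) = -4517364/(-2456974 + 2077799) = -4517364/(-379175) = -4517364*(-1/379175) = 4517364/379175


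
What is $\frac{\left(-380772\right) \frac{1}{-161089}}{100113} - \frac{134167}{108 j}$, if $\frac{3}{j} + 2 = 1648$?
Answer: $- \frac{593581901480548691}{870863565078} \approx -6.816 \cdot 10^{5}$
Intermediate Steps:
$j = \frac{3}{1646}$ ($j = \frac{3}{-2 + 1648} = \frac{3}{1646} \approx 0.0018226$)
$\frac{\left(-380772\right) \frac{1}{-161089}}{100113} - \frac{134167}{108 j} = \frac{\left(-380772\right) \frac{1}{-161089}}{100113} - \frac{134167}{108 \cdot \frac{3}{1646}} = \left(-380772\right) \left(- \frac{1}{161089}\right) \frac{1}{100113} - \frac{134167}{\frac{162}{823}} = \frac{380772}{161089} \cdot \frac{1}{100113} - \frac{110419441}{162} = \frac{126924}{5375701019} - \frac{110419441}{162} = - \frac{593581901480548691}{870863565078}$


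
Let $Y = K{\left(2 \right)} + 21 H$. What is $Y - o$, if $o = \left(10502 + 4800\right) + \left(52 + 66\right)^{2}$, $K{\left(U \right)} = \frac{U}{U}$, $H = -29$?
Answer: $-29834$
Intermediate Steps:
$K{\left(U \right)} = 1$
$o = 29226$ ($o = 15302 + 118^{2} = 15302 + 13924 = 29226$)
$Y = -608$ ($Y = 1 + 21 \left(-29\right) = 1 - 609 = -608$)
$Y - o = -608 - 29226 = -29834$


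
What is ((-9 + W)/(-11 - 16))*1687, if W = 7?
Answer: 3374/27 ≈ 124.96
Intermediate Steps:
((-9 + W)/(-11 - 16))*1687 = ((-9 + 7)/(-11 - 16))*1687 = -2/(-27)*1687 = -2*(-1/27)*1687 = (2/27)*1687 = 3374/27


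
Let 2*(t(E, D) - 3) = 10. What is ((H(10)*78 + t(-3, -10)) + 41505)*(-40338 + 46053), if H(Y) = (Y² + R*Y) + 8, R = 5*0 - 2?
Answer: 276474555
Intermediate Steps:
R = -2 (R = 0 - 2 = -2)
t(E, D) = 8 (t(E, D) = 3 + (½)*10 = 3 + 5 = 8)
H(Y) = 8 + Y² - 2*Y (H(Y) = (Y² - 2*Y) + 8 = 8 + Y² - 2*Y)
((H(10)*78 + t(-3, -10)) + 41505)*(-40338 + 46053) = (((8 + 10² - 2*10)*78 + 8) + 41505)*(-40338 + 46053) = (((8 + 100 - 20)*78 + 8) + 41505)*5715 = ((88*78 + 8) + 41505)*5715 = ((6864 + 8) + 41505)*5715 = (6872 + 41505)*5715 = 48377*5715 = 276474555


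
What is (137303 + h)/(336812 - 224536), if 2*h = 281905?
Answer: 556511/224552 ≈ 2.4783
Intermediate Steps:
h = 281905/2 (h = (1/2)*281905 = 281905/2 ≈ 1.4095e+5)
(137303 + h)/(336812 - 224536) = (137303 + 281905/2)/(336812 - 224536) = (556511/2)/112276 = (556511/2)*(1/112276) = 556511/224552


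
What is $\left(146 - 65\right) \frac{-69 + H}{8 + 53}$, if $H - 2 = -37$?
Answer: $- \frac{8424}{61} \approx -138.1$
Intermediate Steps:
$H = -35$ ($H = 2 - 37 = -35$)
$\left(146 - 65\right) \frac{-69 + H}{8 + 53} = \left(146 - 65\right) \frac{-69 - 35}{8 + 53} = 81 \left(- \frac{104}{61}\right) = - \frac{8424}{61}$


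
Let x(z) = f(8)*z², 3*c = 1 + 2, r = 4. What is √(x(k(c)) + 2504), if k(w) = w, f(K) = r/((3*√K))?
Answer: √(22536 + 3*√2)/3 ≈ 50.045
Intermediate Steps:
c = 1 (c = (1 + 2)/3 = (⅓)*3 = 1)
f(K) = 4/(3*√K) (f(K) = 4/((3*√K)) = 4*(1/(3*√K)) = 4/(3*√K))
x(z) = √2*z²/3 (x(z) = (4/(3*√8))*z² = (4*(√2/4)/3)*z² = (√2/3)*z² = √2*z²/3)
√(x(k(c)) + 2504) = √((⅓)*√2*1² + 2504) = √((⅓)*√2*1 + 2504) = √(√2/3 + 2504) = √(2504 + √2/3)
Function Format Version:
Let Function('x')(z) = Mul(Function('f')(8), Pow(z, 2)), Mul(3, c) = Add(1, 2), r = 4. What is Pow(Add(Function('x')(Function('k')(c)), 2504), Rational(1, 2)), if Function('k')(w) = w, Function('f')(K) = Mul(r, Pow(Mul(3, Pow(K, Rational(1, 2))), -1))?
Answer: Mul(Rational(1, 3), Pow(Add(22536, Mul(3, Pow(2, Rational(1, 2)))), Rational(1, 2))) ≈ 50.045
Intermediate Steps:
c = 1 (c = Mul(Rational(1, 3), Add(1, 2)) = Mul(Rational(1, 3), 3) = 1)
Function('f')(K) = Mul(Rational(4, 3), Pow(K, Rational(-1, 2))) (Function('f')(K) = Mul(4, Pow(Mul(3, Pow(K, Rational(1, 2))), -1)) = Mul(4, Mul(Rational(1, 3), Pow(K, Rational(-1, 2)))) = Mul(Rational(4, 3), Pow(K, Rational(-1, 2))))
Function('x')(z) = Mul(Rational(1, 3), Pow(2, Rational(1, 2)), Pow(z, 2)) (Function('x')(z) = Mul(Mul(Rational(4, 3), Pow(8, Rational(-1, 2))), Pow(z, 2)) = Mul(Mul(Rational(4, 3), Mul(Rational(1, 4), Pow(2, Rational(1, 2)))), Pow(z, 2)) = Mul(Mul(Rational(1, 3), Pow(2, Rational(1, 2))), Pow(z, 2)) = Mul(Rational(1, 3), Pow(2, Rational(1, 2)), Pow(z, 2)))
Pow(Add(Function('x')(Function('k')(c)), 2504), Rational(1, 2)) = Pow(Add(Mul(Rational(1, 3), Pow(2, Rational(1, 2)), Pow(1, 2)), 2504), Rational(1, 2)) = Pow(Add(Mul(Rational(1, 3), Pow(2, Rational(1, 2)), 1), 2504), Rational(1, 2)) = Pow(Add(Mul(Rational(1, 3), Pow(2, Rational(1, 2))), 2504), Rational(1, 2)) = Pow(Add(2504, Mul(Rational(1, 3), Pow(2, Rational(1, 2)))), Rational(1, 2))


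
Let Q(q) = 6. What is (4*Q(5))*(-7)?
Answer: -168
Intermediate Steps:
(4*Q(5))*(-7) = (4*6)*(-7) = 24*(-7) = -168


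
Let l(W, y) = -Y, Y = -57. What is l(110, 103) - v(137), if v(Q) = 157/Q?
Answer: 7652/137 ≈ 55.854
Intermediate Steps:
l(W, y) = 57 (l(W, y) = -1*(-57) = 57)
l(110, 103) - v(137) = 57 - 157/137 = 7652/137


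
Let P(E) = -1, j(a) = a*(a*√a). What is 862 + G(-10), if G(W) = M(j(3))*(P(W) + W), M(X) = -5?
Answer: 917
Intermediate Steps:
j(a) = a^(5/2) (j(a) = a*a^(3/2) = a^(5/2))
G(W) = 5 - 5*W (G(W) = -5*(-1 + W) = 5 - 5*W)
862 + G(-10) = 862 + (5 - 5*(-10)) = 862 + (5 + 50) = 862 + 55 = 917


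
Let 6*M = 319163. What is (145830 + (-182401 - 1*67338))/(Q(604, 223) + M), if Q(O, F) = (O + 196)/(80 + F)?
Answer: -62968854/32237063 ≈ -1.9533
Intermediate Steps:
Q(O, F) = (196 + O)/(80 + F)
M = 319163/6 (M = (1/6)*319163 = 319163/6 ≈ 53194.)
(145830 + (-182401 - 1*67338))/(Q(604, 223) + M) = (145830 + (-182401 - 1*67338))/((196 + 604)/(80 + 223) + 319163/6) = (145830 + (-182401 - 67338))/(800/303 + 319163/6) = (145830 - 249739)/((1/303)*800 + 319163/6) = -103909/(800/303 + 319163/6) = -103909/32237063/606 = -103909*606/32237063 = -62968854/32237063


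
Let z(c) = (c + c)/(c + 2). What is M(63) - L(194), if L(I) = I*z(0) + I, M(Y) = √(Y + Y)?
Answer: -194 + 3*√14 ≈ -182.77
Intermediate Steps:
z(c) = 2*c/(2 + c) (z(c) = (2*c)/(2 + c) = 2*c/(2 + c))
M(Y) = √2*√Y (M(Y) = √(2*Y) = √2*√Y)
L(I) = I (L(I) = I*(2*0/(2 + 0)) + I = I*(2*0/2) + I = I*(2*0*(½)) + I = I*0 + I = 0 + I = I)
M(63) - L(194) = √2*√63 - 1*194 = √2*(3*√7) - 194 = 3*√14 - 194 = -194 + 3*√14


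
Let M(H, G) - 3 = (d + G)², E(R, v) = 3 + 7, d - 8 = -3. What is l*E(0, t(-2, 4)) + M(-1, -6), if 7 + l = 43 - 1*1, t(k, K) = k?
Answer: 354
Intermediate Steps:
d = 5 (d = 8 - 3 = 5)
E(R, v) = 10
l = 35 (l = -7 + (43 - 1*1) = -7 + (43 - 1) = -7 + 42 = 35)
M(H, G) = 3 + (5 + G)²
l*E(0, t(-2, 4)) + M(-1, -6) = 35*10 + (3 + (5 - 6)²) = 350 + (3 + (-1)²) = 350 + (3 + 1) = 350 + 4 = 354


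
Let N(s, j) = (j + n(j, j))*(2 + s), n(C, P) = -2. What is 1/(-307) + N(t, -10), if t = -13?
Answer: 40523/307 ≈ 132.00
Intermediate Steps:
N(s, j) = (-2 + j)*(2 + s) (N(s, j) = (j - 2)*(2 + s) = (-2 + j)*(2 + s))
1/(-307) + N(t, -10) = 1/(-307) + (-4 - 2*(-13) + 2*(-10) - 10*(-13)) = -1/307 + (-4 + 26 - 20 + 130) = -1/307 + 132 = 40523/307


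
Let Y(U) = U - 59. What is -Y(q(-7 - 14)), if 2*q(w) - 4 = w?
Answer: 135/2 ≈ 67.500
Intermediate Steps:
q(w) = 2 + w/2
Y(U) = -59 + U
-Y(q(-7 - 14)) = -(-59 + (2 + (-7 - 14)/2)) = -(-59 + (2 + (½)*(-21))) = -(-59 + (2 - 21/2)) = -(-59 - 17/2) = -1*(-135/2) = 135/2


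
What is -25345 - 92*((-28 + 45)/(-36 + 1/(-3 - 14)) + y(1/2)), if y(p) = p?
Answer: -15538095/613 ≈ -25348.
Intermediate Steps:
-25345 - 92*((-28 + 45)/(-36 + 1/(-3 - 14)) + y(1/2)) = -25345 - 92*((-28 + 45)/(-36 + 1/(-3 - 14)) + 1/2) = -25345 - 92*(17/(-36 + 1/(-17)) + ½) = -25345 - 92*(17/(-36 - 1/17) + ½) = -25345 - 92*(17/(-613/17) + ½) = -25345 - 92*(17*(-17/613) + ½) = -25345 - 92*(-289/613 + ½) = -25345 - 92*35/1226 = -25345 - 1610/613 = -15538095/613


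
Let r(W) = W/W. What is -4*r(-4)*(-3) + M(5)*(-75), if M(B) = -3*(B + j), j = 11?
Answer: 3612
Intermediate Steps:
r(W) = 1
M(B) = -33 - 3*B (M(B) = -3*(B + 11) = -3*(11 + B) = -33 - 3*B)
-4*r(-4)*(-3) + M(5)*(-75) = -4*1*(-3) + (-33 - 3*5)*(-75) = -4*(-3) + (-33 - 15)*(-75) = 12 - 48*(-75) = 12 + 3600 = 3612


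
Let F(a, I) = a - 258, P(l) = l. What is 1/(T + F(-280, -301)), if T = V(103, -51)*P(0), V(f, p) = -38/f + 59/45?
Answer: -1/538 ≈ -0.0018587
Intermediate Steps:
V(f, p) = 59/45 - 38/f (V(f, p) = -38/f + 59*(1/45) = -38/f + 59/45 = 59/45 - 38/f)
F(a, I) = -258 + a
T = 0 (T = (59/45 - 38/103)*0 = (4367/4635)*0 = 0)
1/(T + F(-280, -301)) = 1/(0 + (-258 - 280)) = 1/(0 - 538) = 1/(-538) = -1/538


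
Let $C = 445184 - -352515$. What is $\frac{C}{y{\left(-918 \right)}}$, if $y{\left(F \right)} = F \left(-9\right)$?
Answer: $\frac{797699}{8262} \approx 96.55$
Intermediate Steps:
$y{\left(F \right)} = - 9 F$
$C = 797699$ ($C = 445184 + 352515 = 797699$)
$\frac{C}{y{\left(-918 \right)}} = \frac{797699}{\left(-9\right) \left(-918\right)} = \frac{797699}{8262}$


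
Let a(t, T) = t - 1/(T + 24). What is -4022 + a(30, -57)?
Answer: -131735/33 ≈ -3992.0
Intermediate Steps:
a(t, T) = t - 1/(24 + T)
-4022 + a(30, -57) = -4022 + (-1 + 24*30 - 57*30)/(24 - 57) = -4022 + (-1 + 720 - 1710)/(-33) = -4022 - 1/33*(-991) = -4022 + 991/33 = -131735/33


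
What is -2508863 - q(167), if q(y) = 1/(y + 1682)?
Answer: -4638887688/1849 ≈ -2.5089e+6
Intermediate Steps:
q(y) = 1/(1682 + y)
-2508863 - q(167) = -2508863 - 1/(1682 + 167) = -2508863 - 1/1849 = -4638887688/1849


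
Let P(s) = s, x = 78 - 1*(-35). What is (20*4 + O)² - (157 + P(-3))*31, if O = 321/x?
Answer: 26669115/12769 ≈ 2088.6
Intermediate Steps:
x = 113 (x = 78 + 35 = 113)
O = 321/113 ≈ 2.8407
(20*4 + O)² - (157 + P(-3))*31 = (20*4 + 321/113)² - (157 - 3)*31 = (80 + 321/113)² - 154*31 = (9361/113)² - 1*4774 = 87628321/12769 - 4774 = 26669115/12769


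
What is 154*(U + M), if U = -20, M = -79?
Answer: -15246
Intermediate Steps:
154*(U + M) = 154*(-20 - 79) = 154*(-99) = -15246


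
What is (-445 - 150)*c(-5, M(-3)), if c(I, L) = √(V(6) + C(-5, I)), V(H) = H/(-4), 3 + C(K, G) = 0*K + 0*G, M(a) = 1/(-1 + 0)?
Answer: -1785*I*√2/2 ≈ -1262.2*I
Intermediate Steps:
M(a) = -1 (M(a) = 1/(-1) = -1)
C(K, G) = -3 (C(K, G) = -3 + (0*K + 0*G) = -3 + (0 + 0) = -3 + 0 = -3)
V(H) = -H/4 (V(H) = H*(-¼) = -H/4)
c(I, L) = 3*I*√2/2 (c(I, L) = √(-¼*6 - 3) = √(-3/2 - 3) = √(-9/2) = 3*I*√2/2)
(-445 - 150)*c(-5, M(-3)) = (-445 - 150)*(3*I*√2/2) = -1785*I*√2/2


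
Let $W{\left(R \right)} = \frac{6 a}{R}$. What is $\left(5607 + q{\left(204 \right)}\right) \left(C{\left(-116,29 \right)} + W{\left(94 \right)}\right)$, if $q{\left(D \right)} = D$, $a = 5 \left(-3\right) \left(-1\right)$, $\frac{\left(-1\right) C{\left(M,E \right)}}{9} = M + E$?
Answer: $\frac{214112106}{47} \approx 4.5556 \cdot 10^{6}$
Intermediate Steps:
$C{\left(M,E \right)} = - 9 E - 9 M$ ($C{\left(M,E \right)} = - 9 \left(M + E\right) = - 9 \left(E + M\right) = - 9 E - 9 M$)
$a = 15$ ($a = \left(-15\right) \left(-1\right) = 15$)
$W{\left(R \right)} = \frac{90}{R}$ ($W{\left(R \right)} = \frac{6 \cdot 15}{R} = \frac{90}{R}$)
$\left(5607 + q{\left(204 \right)}\right) \left(C{\left(-116,29 \right)} + W{\left(94 \right)}\right) = \left(5607 + 204\right) \left(\left(\left(-9\right) 29 - -1044\right) + \frac{90}{94}\right) = 5811 \left(\left(-261 + 1044\right) + 90 \cdot \frac{1}{94}\right) = 5811 \left(783 + \frac{45}{47}\right) = 5811 \cdot \frac{36846}{47} = \frac{214112106}{47}$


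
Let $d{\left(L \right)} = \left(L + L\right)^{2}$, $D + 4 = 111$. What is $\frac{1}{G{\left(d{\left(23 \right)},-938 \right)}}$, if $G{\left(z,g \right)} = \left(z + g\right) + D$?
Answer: $\frac{1}{1285} \approx 0.00077821$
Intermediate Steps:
$D = 107$ ($D = -4 + 111 = 107$)
$d{\left(L \right)} = 4 L^{2}$ ($d{\left(L \right)} = \left(2 L\right)^{2} = 4 L^{2}$)
$G{\left(z,g \right)} = 107 + g + z$ ($G{\left(z,g \right)} = \left(z + g\right) + 107 = \left(g + z\right) + 107 = 107 + g + z$)
$\frac{1}{G{\left(d{\left(23 \right)},-938 \right)}} = \frac{1}{107 - 938 + 4 \cdot 23^{2}} = \frac{1}{107 - 938 + 4 \cdot 529} = \frac{1}{107 - 938 + 2116} = \frac{1}{1285}$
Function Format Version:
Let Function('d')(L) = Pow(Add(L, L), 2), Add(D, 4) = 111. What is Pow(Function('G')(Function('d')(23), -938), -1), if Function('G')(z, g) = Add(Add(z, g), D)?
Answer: Rational(1, 1285) ≈ 0.00077821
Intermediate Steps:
D = 107 (D = Add(-4, 111) = 107)
Function('d')(L) = Mul(4, Pow(L, 2)) (Function('d')(L) = Pow(Mul(2, L), 2) = Mul(4, Pow(L, 2)))
Function('G')(z, g) = Add(107, g, z) (Function('G')(z, g) = Add(Add(z, g), 107) = Add(Add(g, z), 107) = Add(107, g, z))
Pow(Function('G')(Function('d')(23), -938), -1) = Pow(Add(107, -938, Mul(4, Pow(23, 2))), -1) = Pow(Add(107, -938, Mul(4, 529)), -1) = Pow(Add(107, -938, 2116), -1) = Pow(1285, -1) = Rational(1, 1285)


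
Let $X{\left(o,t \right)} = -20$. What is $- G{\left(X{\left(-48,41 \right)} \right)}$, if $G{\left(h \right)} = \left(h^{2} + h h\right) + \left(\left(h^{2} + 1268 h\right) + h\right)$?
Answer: $24180$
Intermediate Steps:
$G{\left(h \right)} = 3 h^{2} + 1269 h$ ($G{\left(h \right)} = \left(h^{2} + h^{2}\right) + \left(h^{2} + 1269 h\right) = 2 h^{2} + \left(h^{2} + 1269 h\right) = 3 h^{2} + 1269 h$)
$- G{\left(X{\left(-48,41 \right)} \right)} = - 3 \left(-20\right) \left(423 - 20\right) = - 3 \left(-20\right) 403 = \left(-1\right) \left(-24180\right) = 24180$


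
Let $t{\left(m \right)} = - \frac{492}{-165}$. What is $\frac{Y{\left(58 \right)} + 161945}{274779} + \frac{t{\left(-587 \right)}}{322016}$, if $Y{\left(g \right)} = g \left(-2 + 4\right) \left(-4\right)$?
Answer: $\frac{238334639753}{405548157960} \approx 0.58769$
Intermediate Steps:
$t{\left(m \right)} = \frac{164}{55}$ ($t{\left(m \right)} = \left(-492\right) \left(- \frac{1}{165}\right) = \frac{164}{55}$)
$Y{\left(g \right)} = - 8 g$ ($Y{\left(g \right)} = g 2 \left(-4\right) = 2 g \left(-4\right) = - 8 g$)
$\frac{Y{\left(58 \right)} + 161945}{274779} + \frac{t{\left(-587 \right)}}{322016} = \frac{\left(-8\right) 58 + 161945}{274779} + \frac{164}{55 \cdot 322016} = \left(-464 + 161945\right) \frac{1}{274779} + \frac{164}{55} \cdot \frac{1}{322016} = 161481 \cdot \frac{1}{274779} + \frac{41}{4427720} = \frac{53827}{91593} + \frac{41}{4427720} = \frac{238334639753}{405548157960}$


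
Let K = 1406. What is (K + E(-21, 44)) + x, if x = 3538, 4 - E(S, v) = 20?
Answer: 4928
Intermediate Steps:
E(S, v) = -16 (E(S, v) = 4 - 1*20 = 4 - 20 = -16)
(K + E(-21, 44)) + x = (1406 - 16) + 3538 = 1390 + 3538 = 4928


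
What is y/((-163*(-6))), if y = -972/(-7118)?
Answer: 81/580117 ≈ 0.00013963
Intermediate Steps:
y = 486/3559 (y = -972*(-1/7118) = 486/3559 ≈ 0.13656)
y/((-163*(-6))) = 486/(3559*((-163*(-6)))) = (486/3559)/978 = (486/3559)*(1/978) = 81/580117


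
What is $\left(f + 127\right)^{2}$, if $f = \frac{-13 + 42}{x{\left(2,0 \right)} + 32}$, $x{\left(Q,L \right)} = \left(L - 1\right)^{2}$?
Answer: $\frac{17808400}{1089} \approx 16353.0$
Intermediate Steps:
$x{\left(Q,L \right)} = \left(-1 + L\right)^{2}$
$f = \frac{29}{33}$ ($f = \frac{-13 + 42}{\left(-1 + 0\right)^{2} + 32} = \frac{29}{\left(-1\right)^{2} + 32} = \frac{29}{1 + 32} = \frac{29}{33} \approx 0.87879$)
$\left(f + 127\right)^{2} = \left(\frac{29}{33} + 127\right)^{2} = \left(\frac{4220}{33}\right)^{2} = \frac{17808400}{1089}$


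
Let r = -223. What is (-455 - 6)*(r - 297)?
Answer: 239720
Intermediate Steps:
(-455 - 6)*(r - 297) = (-455 - 6)*(-223 - 297) = -461*(-520) = 239720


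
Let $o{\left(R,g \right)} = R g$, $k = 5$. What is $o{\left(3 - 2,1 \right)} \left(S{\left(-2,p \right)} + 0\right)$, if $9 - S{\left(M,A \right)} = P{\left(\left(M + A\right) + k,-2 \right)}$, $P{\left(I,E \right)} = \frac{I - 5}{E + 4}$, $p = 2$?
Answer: $9$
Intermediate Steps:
$P{\left(I,E \right)} = \frac{-5 + I}{4 + E}$
$S{\left(M,A \right)} = 9 - \frac{A}{2} - \frac{M}{2}$ ($S{\left(M,A \right)} = 9 - \frac{-5 + \left(\left(M + A\right) + 5\right)}{4 - 2} = 9 - \frac{-5 + \left(\left(A + M\right) + 5\right)}{2} = 9 - \frac{-5 + \left(5 + A + M\right)}{2} = 9 - \frac{A + M}{2} = 9 - \left(\frac{A}{2} + \frac{M}{2}\right) = 9 - \frac{A}{2} - \frac{M}{2}$)
$o{\left(3 - 2,1 \right)} \left(S{\left(-2,p \right)} + 0\right) = \left(3 - 2\right) 1 \left(\left(9 - 1 - -1\right) + 0\right) = 1 \cdot 1 \left(\left(9 - 1 + 1\right) + 0\right) = 1 \left(9 + 0\right) = 1 \cdot 9 = 9$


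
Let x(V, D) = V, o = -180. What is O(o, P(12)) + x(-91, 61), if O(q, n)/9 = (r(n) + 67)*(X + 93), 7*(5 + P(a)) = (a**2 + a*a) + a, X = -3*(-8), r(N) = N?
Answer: 772265/7 ≈ 1.1032e+5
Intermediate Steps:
X = 24
P(a) = -5 + a/7 + 2*a**2/7 (P(a) = -5 + ((a**2 + a*a) + a)/7 = -5 + ((a**2 + a**2) + a)/7 = -5 + (2*a**2 + a)/7 = -5 + (a + 2*a**2)/7 = -5 + (a/7 + 2*a**2/7) = -5 + a/7 + 2*a**2/7)
O(q, n) = 70551 + 1053*n (O(q, n) = 9*((n + 67)*(24 + 93)) = 9*((67 + n)*117) = 9*(7839 + 117*n) = 70551 + 1053*n)
O(o, P(12)) + x(-91, 61) = (70551 + 1053*(-5 + (1/7)*12 + (2/7)*12**2)) - 91 = (70551 + 1053*(-5 + 12/7 + (2/7)*144)) - 91 = (70551 + 1053*(-5 + 12/7 + 288/7)) - 91 = (70551 + 1053*(265/7)) - 91 = (70551 + 279045/7) - 91 = 772902/7 - 91 = 772265/7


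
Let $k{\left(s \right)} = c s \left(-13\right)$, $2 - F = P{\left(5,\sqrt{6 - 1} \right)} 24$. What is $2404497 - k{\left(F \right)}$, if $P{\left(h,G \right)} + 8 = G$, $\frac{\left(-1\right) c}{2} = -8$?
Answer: $2444849 - 4992 \sqrt{5} \approx 2.4337 \cdot 10^{6}$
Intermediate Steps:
$c = 16$ ($c = \left(-2\right) \left(-8\right) = 16$)
$P{\left(h,G \right)} = -8 + G$
$F = 194 - 24 \sqrt{5}$ ($F = 2 - \left(-8 + \sqrt{6 - 1}\right) 24 = 2 - \left(-8 + \sqrt{5}\right) 24 = 2 - \left(-192 + 24 \sqrt{5}\right) = 2 + \left(192 - 24 \sqrt{5}\right) = 194 - 24 \sqrt{5} \approx 140.33$)
$k{\left(s \right)} = - 208 s$ ($k{\left(s \right)} = 16 s \left(-13\right) = - 208 s$)
$2404497 - k{\left(F \right)} = 2404497 - - 208 \left(194 - 24 \sqrt{5}\right) = 2404497 - \left(-40352 + 4992 \sqrt{5}\right) = 2404497 + \left(40352 - 4992 \sqrt{5}\right) = 2444849 - 4992 \sqrt{5}$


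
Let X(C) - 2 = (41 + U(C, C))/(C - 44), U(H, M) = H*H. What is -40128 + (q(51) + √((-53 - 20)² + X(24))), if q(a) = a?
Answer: -40077 + √530015/10 ≈ -40004.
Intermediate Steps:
U(H, M) = H²
X(C) = 2 + (41 + C²)/(-44 + C) (X(C) = 2 + (41 + C²)/(C - 44) = 2 + (41 + C²)/(-44 + C))
-40128 + (q(51) + √((-53 - 20)² + X(24))) = -40128 + (51 + √((-53 - 20)² + (-47 + 24² + 2*24)/(-44 + 24))) = -40128 + (51 + √((-73)² + (-47 + 576 + 48)/(-20))) = -40128 + (51 + √(5329 - 1/20*577)) = -40128 + (51 + √(5329 - 577/20)) = -40128 + (51 + √(106003/20)) = -40128 + (51 + √530015/10) = -40077 + √530015/10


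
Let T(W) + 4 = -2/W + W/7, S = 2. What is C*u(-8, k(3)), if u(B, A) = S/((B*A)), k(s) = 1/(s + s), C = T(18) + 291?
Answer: -9118/21 ≈ -434.19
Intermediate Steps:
T(W) = -4 - 2/W + W/7 (T(W) = -4 + (-2/W + W/7) = -4 - 2/W + W/7)
C = 18236/63 (C = (-4 - 2/18 + (⅐)*18) + 291 = (-4 - 2*1/18 + 18/7) + 291 = (-4 - ⅑ + 18/7) + 291 = -97/63 + 291 = 18236/63 ≈ 289.46)
k(s) = 1/(2*s)
u(B, A) = 2/(A*B) (u(B, A) = 2/((B*A)) = 2/((A*B)) = 2*(1/(A*B)) = 2/(A*B))
C*u(-8, k(3)) = 18236*(2/(((½)/3)*(-8)))/63 = 18236*(2*(-⅛)/((½)*(⅓)))/63 = 18236*(2*(-⅛)/(⅙))/63 = 18236*(2*6*(-⅛))/63 = (18236/63)*(-3/2) = -9118/21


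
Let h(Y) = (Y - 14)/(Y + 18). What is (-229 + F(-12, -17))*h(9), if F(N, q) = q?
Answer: 410/9 ≈ 45.556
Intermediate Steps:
h(Y) = (-14 + Y)/(18 + Y)
(-229 + F(-12, -17))*h(9) = (-229 - 17)*((-14 + 9)/(18 + 9)) = -246*(-5)/27 = -82*(-5)/9 = -246*(-5/27) = 410/9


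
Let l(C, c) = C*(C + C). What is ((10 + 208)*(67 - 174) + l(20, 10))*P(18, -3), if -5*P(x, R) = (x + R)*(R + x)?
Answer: 1013670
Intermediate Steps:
l(C, c) = 2*C**2 (l(C, c) = C*(2*C) = 2*C**2)
P(x, R) = -(R + x)**2/5 (P(x, R) = -(x + R)*(R + x)/5 = -(R + x)*(R + x)/5 = -(R + x)**2/5)
((10 + 208)*(67 - 174) + l(20, 10))*P(18, -3) = ((10 + 208)*(67 - 174) + 2*20**2)*(-(-3 + 18)**2/5) = (218*(-107) + 2*400)*(-1/5*15**2) = (-23326 + 800)*(-1/5*225) = -22526*(-45) = 1013670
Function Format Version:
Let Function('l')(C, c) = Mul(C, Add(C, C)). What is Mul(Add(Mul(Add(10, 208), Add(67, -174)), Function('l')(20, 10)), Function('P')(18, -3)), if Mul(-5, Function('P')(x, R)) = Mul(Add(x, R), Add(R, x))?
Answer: 1013670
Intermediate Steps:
Function('l')(C, c) = Mul(2, Pow(C, 2)) (Function('l')(C, c) = Mul(C, Mul(2, C)) = Mul(2, Pow(C, 2)))
Function('P')(x, R) = Mul(Rational(-1, 5), Pow(Add(R, x), 2)) (Function('P')(x, R) = Mul(Rational(-1, 5), Mul(Add(x, R), Add(R, x))) = Mul(Rational(-1, 5), Mul(Add(R, x), Add(R, x))) = Mul(Rational(-1, 5), Pow(Add(R, x), 2)))
Mul(Add(Mul(Add(10, 208), Add(67, -174)), Function('l')(20, 10)), Function('P')(18, -3)) = Mul(Add(Mul(Add(10, 208), Add(67, -174)), Mul(2, Pow(20, 2))), Mul(Rational(-1, 5), Pow(Add(-3, 18), 2))) = Mul(Add(Mul(218, -107), Mul(2, 400)), Mul(Rational(-1, 5), Pow(15, 2))) = Mul(Add(-23326, 800), Mul(Rational(-1, 5), 225)) = Mul(-22526, -45) = 1013670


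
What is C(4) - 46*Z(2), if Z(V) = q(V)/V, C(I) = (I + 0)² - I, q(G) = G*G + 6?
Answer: -218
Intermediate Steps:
q(G) = 6 + G² (q(G) = G² + 6 = 6 + G²)
C(I) = I² - I
Z(V) = (6 + V²)/V
C(4) - 46*Z(2) = 4*(-1 + 4) - 46*(2 + 6/2) = 4*3 - 46*(2 + 6*(½)) = 12 - 46*(2 + 3) = 12 - 46*5 = 12 - 230 = -218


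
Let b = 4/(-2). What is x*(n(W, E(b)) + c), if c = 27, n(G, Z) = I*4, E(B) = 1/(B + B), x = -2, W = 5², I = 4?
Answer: -86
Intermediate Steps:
W = 25
b = -2 (b = 4*(-½) = -2)
E(B) = 1/(2*B)
n(G, Z) = 16 (n(G, Z) = 4*4 = 16)
x*(n(W, E(b)) + c) = -2*(16 + 27) = -2*43 = -86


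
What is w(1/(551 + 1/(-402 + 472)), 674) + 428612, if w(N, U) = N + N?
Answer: 16531993592/38571 ≈ 4.2861e+5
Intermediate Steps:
w(N, U) = 2*N
w(1/(551 + 1/(-402 + 472)), 674) + 428612 = 2/(551 + 1/(-402 + 472)) + 428612 = 2/(551 + 1/70) + 428612 = 2/(38571/70) + 428612 = 2*(70/38571) + 428612 = 140/38571 + 428612 = 16531993592/38571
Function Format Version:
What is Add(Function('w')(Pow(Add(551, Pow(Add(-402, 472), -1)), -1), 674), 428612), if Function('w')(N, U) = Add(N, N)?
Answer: Rational(16531993592, 38571) ≈ 4.2861e+5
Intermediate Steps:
Function('w')(N, U) = Mul(2, N)
Add(Function('w')(Pow(Add(551, Pow(Add(-402, 472), -1)), -1), 674), 428612) = Add(Mul(2, Pow(Add(551, Pow(Add(-402, 472), -1)), -1)), 428612) = Add(Mul(2, Pow(Add(551, Pow(70, -1)), -1)), 428612) = Add(Mul(2, Pow(Add(551, Rational(1, 70)), -1)), 428612) = Add(Mul(2, Pow(Rational(38571, 70), -1)), 428612) = Add(Mul(2, Rational(70, 38571)), 428612) = Add(Rational(140, 38571), 428612) = Rational(16531993592, 38571)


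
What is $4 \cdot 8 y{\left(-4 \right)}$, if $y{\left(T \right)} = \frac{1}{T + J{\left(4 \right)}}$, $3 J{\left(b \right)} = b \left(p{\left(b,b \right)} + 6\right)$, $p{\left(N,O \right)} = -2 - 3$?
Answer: $-12$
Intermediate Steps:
$p{\left(N,O \right)} = -5$
$J{\left(b \right)} = \frac{b}{3}$ ($J{\left(b \right)} = \frac{b \left(-5 + 6\right)}{3} = \frac{b 1}{3} = \frac{b}{3}$)
$y{\left(T \right)} = \frac{1}{\frac{4}{3} + T}$ ($y{\left(T \right)} = \frac{1}{T + \frac{1}{3} \cdot 4} = \frac{1}{T + \frac{4}{3}} = \frac{1}{\frac{4}{3} + T}$)
$4 \cdot 8 y{\left(-4 \right)} = 4 \cdot 8 \frac{3}{4 + 3 \left(-4\right)} = 32 \frac{3}{4 - 12} = 32 \frac{3}{-8} = 32 \cdot 3 \left(- \frac{1}{8}\right) = 32 \left(- \frac{3}{8}\right) = -12$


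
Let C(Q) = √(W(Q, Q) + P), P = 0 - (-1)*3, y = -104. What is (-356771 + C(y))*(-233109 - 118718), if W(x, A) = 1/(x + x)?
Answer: 125521670617 - 351827*√8099/52 ≈ 1.2552e+11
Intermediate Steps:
W(x, A) = 1/(2*x)
P = 3 (P = 0 - 1*(-3) = 0 + 3 = 3)
C(Q) = √(3 + 1/(2*Q)) (C(Q) = √(1/(2*Q) + 3) = √(3 + 1/(2*Q)))
(-356771 + C(y))*(-233109 - 118718) = (-356771 + √(12 + 2/(-104))/2)*(-233109 - 118718) = (-356771 + √(12 + 2*(-1/104))/2)*(-351827) = (-356771 + √(12 - 1/52)/2)*(-351827) = (-356771 + √(623/52)/2)*(-351827) = (-356771 + (√8099/26)/2)*(-351827) = (-356771 + √8099/52)*(-351827) = 125521670617 - 351827*√8099/52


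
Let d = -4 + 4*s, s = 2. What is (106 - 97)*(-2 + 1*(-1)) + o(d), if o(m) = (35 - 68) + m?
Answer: -56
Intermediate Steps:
d = 4 (d = -4 + 4*2 = -4 + 8 = 4)
o(m) = -33 + m
(106 - 97)*(-2 + 1*(-1)) + o(d) = (106 - 97)*(-2 + 1*(-1)) + (-33 + 4) = 9*(-2 - 1) - 29 = 9*(-3) - 29 = -27 - 29 = -56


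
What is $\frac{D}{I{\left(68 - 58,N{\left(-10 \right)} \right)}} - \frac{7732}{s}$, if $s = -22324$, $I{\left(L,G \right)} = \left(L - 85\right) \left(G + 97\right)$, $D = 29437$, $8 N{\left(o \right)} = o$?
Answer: $- \frac{601626163}{160314225} \approx -3.7528$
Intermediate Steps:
$N{\left(o \right)} = \frac{o}{8}$
$I{\left(L,G \right)} = \left(-85 + L\right) \left(97 + G\right)$
$\frac{D}{I{\left(68 - 58,N{\left(-10 \right)} \right)}} - \frac{7732}{s} = \frac{29437}{-8245 - 85 \cdot \frac{1}{8} \left(-10\right) + 97 \left(68 - 58\right) + \frac{1}{8} \left(-10\right) \left(68 - 58\right)} - \frac{7732}{-22324} = \frac{29437}{-8245 - - \frac{425}{4} + 97 \left(68 - 58\right) - \frac{5 \left(68 - 58\right)}{4}} - - \frac{1933}{5581} = \frac{29437}{-8245 + \frac{425}{4} + 97 \cdot 10 - \frac{25}{2}} + \frac{1933}{5581} = \frac{29437}{-8245 + \frac{425}{4} + 970 - \frac{25}{2}} + \frac{1933}{5581} = \frac{29437}{- \frac{28725}{4}} + \frac{1933}{5581} = 29437 \left(- \frac{4}{28725}\right) + \frac{1933}{5581} = - \frac{117748}{28725} + \frac{1933}{5581} = - \frac{601626163}{160314225}$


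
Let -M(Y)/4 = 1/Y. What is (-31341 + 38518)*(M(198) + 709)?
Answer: 503746453/99 ≈ 5.0884e+6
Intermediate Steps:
M(Y) = -4/Y
(-31341 + 38518)*(M(198) + 709) = (-31341 + 38518)*(-4/198 + 709) = 7177*(-4*1/198 + 709) = 7177*(-2/99 + 709) = 7177*(70189/99) = 503746453/99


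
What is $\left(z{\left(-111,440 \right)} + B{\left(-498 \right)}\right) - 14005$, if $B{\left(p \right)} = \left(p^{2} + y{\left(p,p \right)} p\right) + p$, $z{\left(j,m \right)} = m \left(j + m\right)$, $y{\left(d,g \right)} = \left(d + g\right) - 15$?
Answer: $881739$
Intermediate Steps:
$y{\left(d,g \right)} = -15 + d + g$
$B{\left(p \right)} = p + p^{2} + p \left(-15 + 2 p\right)$ ($B{\left(p \right)} = \left(p^{2} + \left(-15 + p + p\right) p\right) + p = \left(p^{2} + \left(-15 + 2 p\right) p\right) + p = \left(p^{2} + p \left(-15 + 2 p\right)\right) + p = p + p^{2} + p \left(-15 + 2 p\right)$)
$\left(z{\left(-111,440 \right)} + B{\left(-498 \right)}\right) - 14005 = \left(440 \left(-111 + 440\right) - 498 \left(-14 + 3 \left(-498\right)\right)\right) - 14005 = \left(440 \cdot 329 - 498 \left(-14 - 1494\right)\right) - 14005 = \left(144760 - -750984\right) - 14005 = \left(144760 + 750984\right) - 14005 = 895744 - 14005 = 881739$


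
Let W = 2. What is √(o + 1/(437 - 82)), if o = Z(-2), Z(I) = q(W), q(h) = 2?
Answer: 3*√28045/355 ≈ 1.4152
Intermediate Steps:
Z(I) = 2
o = 2
√(o + 1/(437 - 82)) = √(2 + 1/(437 - 82)) = √(2 + 1/355) = √(711/355) = 3*√28045/355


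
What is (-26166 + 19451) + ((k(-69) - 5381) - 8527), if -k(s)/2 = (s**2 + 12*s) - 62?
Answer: -28365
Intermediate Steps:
k(s) = 124 - 24*s - 2*s**2 (k(s) = -2*((s**2 + 12*s) - 62) = -2*(-62 + s**2 + 12*s) = 124 - 24*s - 2*s**2)
(-26166 + 19451) + ((k(-69) - 5381) - 8527) = (-26166 + 19451) + (((124 - 24*(-69) - 2*(-69)**2) - 5381) - 8527) = -6715 + (((124 + 1656 - 2*4761) - 5381) - 8527) = -6715 + (((124 + 1656 - 9522) - 5381) - 8527) = -6715 + ((-7742 - 5381) - 8527) = -6715 + (-13123 - 8527) = -6715 - 21650 = -28365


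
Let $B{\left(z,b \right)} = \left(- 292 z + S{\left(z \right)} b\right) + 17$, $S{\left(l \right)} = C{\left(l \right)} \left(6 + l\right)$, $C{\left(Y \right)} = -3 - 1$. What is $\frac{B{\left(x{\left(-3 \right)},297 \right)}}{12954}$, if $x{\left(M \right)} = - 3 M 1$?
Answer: $- \frac{20431}{12954} \approx -1.5772$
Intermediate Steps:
$C{\left(Y \right)} = -4$ ($C{\left(Y \right)} = -3 - 1 = -4$)
$x{\left(M \right)} = - 3 M$
$S{\left(l \right)} = -24 - 4 l$ ($S{\left(l \right)} = - 4 \left(6 + l\right) = -24 - 4 l$)
$B{\left(z,b \right)} = 17 - 292 z + b \left(-24 - 4 z\right)$ ($B{\left(z,b \right)} = \left(- 292 z + \left(-24 - 4 z\right) b\right) + 17 = \left(- 292 z + b \left(-24 - 4 z\right)\right) + 17 = 17 - 292 z + b \left(-24 - 4 z\right)$)
$\frac{B{\left(x{\left(-3 \right)},297 \right)}}{12954} = \frac{17 - 292 \left(\left(-3\right) \left(-3\right)\right) - 1188 \left(6 - -9\right)}{12954} = \left(17 - 2628 - 1188 \left(6 + 9\right)\right) \frac{1}{12954} = \left(17 - 2628 - 1188 \cdot 15\right) \frac{1}{12954} = \left(17 - 2628 - 17820\right) \frac{1}{12954} = \left(-20431\right) \frac{1}{12954} = - \frac{20431}{12954}$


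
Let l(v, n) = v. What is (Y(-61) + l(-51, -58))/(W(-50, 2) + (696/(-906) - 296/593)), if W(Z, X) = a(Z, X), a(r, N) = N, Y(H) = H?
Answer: -5014408/32801 ≈ -152.87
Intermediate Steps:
W(Z, X) = X
(Y(-61) + l(-51, -58))/(W(-50, 2) + (696/(-906) - 296/593)) = (-61 - 51)/(2 + (696/(-906) - 296/593)) = -112/(2 + (696*(-1/906) - 296*1/593)) = -112/(2 + (-116/151 - 296/593)) = -112/(2 - 113484/89543) = -112/65602/89543 = -112*89543/65602 = -5014408/32801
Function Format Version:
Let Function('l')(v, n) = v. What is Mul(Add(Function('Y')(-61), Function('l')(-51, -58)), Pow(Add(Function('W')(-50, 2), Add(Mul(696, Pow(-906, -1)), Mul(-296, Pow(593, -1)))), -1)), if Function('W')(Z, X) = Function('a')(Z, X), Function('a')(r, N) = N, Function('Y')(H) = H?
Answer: Rational(-5014408, 32801) ≈ -152.87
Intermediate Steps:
Function('W')(Z, X) = X
Mul(Add(Function('Y')(-61), Function('l')(-51, -58)), Pow(Add(Function('W')(-50, 2), Add(Mul(696, Pow(-906, -1)), Mul(-296, Pow(593, -1)))), -1)) = Mul(Add(-61, -51), Pow(Add(2, Add(Mul(696, Pow(-906, -1)), Mul(-296, Pow(593, -1)))), -1)) = Mul(-112, Pow(Add(2, Add(Mul(696, Rational(-1, 906)), Mul(-296, Rational(1, 593)))), -1)) = Mul(-112, Pow(Add(2, Add(Rational(-116, 151), Rational(-296, 593))), -1)) = Mul(-112, Pow(Add(2, Rational(-113484, 89543)), -1)) = Mul(-112, Pow(Rational(65602, 89543), -1)) = Mul(-112, Rational(89543, 65602)) = Rational(-5014408, 32801)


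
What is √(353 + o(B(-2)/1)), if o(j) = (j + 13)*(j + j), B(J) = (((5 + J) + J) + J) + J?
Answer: √293 ≈ 17.117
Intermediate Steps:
B(J) = 5 + 4*J (B(J) = ((5 + 2*J) + J) + J = (5 + 3*J) + J = 5 + 4*J)
o(j) = 2*j*(13 + j) (o(j) = (13 + j)*(2*j) = 2*j*(13 + j))
√(353 + o(B(-2)/1)) = √(353 + 2*((5 + 4*(-2))/1)*(13 + (5 + 4*(-2))/1)) = √(353 + 2*((5 - 8)*1)*(13 + (5 - 8)*1)) = √(353 + 2*(-3*1)*(13 - 3*1)) = √(353 + 2*(-3)*(13 - 3)) = √(353 + 2*(-3)*10) = √(353 - 60) = √293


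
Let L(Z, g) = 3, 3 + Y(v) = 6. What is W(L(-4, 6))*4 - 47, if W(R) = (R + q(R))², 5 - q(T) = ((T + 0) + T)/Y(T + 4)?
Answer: 97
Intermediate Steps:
Y(v) = 3 (Y(v) = -3 + 6 = 3)
q(T) = 5 - 2*T/3 (q(T) = 5 - ((T + 0) + T)/3 = 5 - (T + T)/3 = 5 - 2*T/3)
W(R) = (5 + R/3)² (W(R) = (R + (5 - 2*R/3))² = (5 + R/3)²)
W(L(-4, 6))*4 - 47 = ((15 + 3)²/9)*4 - 47 = ((⅑)*18²)*4 - 47 = ((⅑)*324)*4 - 47 = 36*4 - 47 = 144 - 47 = 97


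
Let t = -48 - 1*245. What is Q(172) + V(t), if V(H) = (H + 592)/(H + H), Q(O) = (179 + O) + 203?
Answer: 324345/586 ≈ 553.49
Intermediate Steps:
t = -293 (t = -48 - 245 = -293)
Q(O) = 382 + O
V(H) = (592 + H)/(2*H) (V(H) = (592 + H)/((2*H)) = (592 + H)*(1/(2*H)) = (592 + H)/(2*H))
Q(172) + V(t) = (382 + 172) + (½)*(592 - 293)/(-293) = 554 + (½)*(-1/293)*299 = 554 - 299/586 = 324345/586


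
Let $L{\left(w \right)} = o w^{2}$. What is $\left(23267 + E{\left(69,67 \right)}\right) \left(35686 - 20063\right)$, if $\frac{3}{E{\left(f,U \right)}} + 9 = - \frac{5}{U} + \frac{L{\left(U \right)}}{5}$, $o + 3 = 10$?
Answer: $\frac{254729048695252}{700767} \approx 3.635 \cdot 10^{8}$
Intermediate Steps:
$o = 7$ ($o = -3 + 10 = 7$)
$L{\left(w \right)} = 7 w^{2}$
$E{\left(f,U \right)} = \frac{3}{-9 - \frac{5}{U} + \frac{7 U^{2}}{5}}$ ($E{\left(f,U \right)} = \frac{3}{-9 + \left(- \frac{5}{U} + \frac{7 U^{2}}{5}\right)} = \frac{3}{-9 - \frac{5}{U} + \frac{7 U^{2}}{5}}$)
$\left(23267 + E{\left(69,67 \right)}\right) \left(35686 - 20063\right) = \left(23267 + 15 \cdot 67 \frac{1}{-25 - 3015 + 7 \cdot 67^{3}}\right) \left(35686 - 20063\right) = \left(23267 + 15 \cdot 67 \frac{1}{-25 - 3015 + 7 \cdot 300763}\right) 15623 = \left(23267 + 15 \cdot 67 \frac{1}{-25 - 3015 + 2105341}\right) 15623 = \left(23267 + 15 \cdot 67 \cdot \frac{1}{2102301}\right) 15623 = \left(23267 + \frac{335}{700767}\right) 15623 = \frac{16304746124}{700767} \cdot 15623 = \frac{254729048695252}{700767}$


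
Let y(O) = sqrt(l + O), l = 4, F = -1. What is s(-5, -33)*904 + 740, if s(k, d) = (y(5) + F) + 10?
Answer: 11588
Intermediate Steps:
y(O) = sqrt(4 + O)
s(k, d) = 12 (s(k, d) = (sqrt(4 + 5) - 1) + 10 = (sqrt(9) - 1) + 10 = (3 - 1) + 10 = 2 + 10 = 12)
s(-5, -33)*904 + 740 = 12*904 + 740 = 10848 + 740 = 11588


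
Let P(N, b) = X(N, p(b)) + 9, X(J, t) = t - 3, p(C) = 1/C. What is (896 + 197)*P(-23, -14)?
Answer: 90719/14 ≈ 6479.9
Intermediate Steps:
p(C) = 1/C
X(J, t) = -3 + t
P(N, b) = 6 + 1/b (P(N, b) = (-3 + 1/b) + 9 = 6 + 1/b)
(896 + 197)*P(-23, -14) = (896 + 197)*(6 + 1/(-14)) = 1093*(6 - 1/14) = 1093*(83/14) = 90719/14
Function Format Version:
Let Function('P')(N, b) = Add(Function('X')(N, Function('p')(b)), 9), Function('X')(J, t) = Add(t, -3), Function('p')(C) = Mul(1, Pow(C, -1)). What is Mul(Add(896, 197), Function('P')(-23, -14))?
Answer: Rational(90719, 14) ≈ 6479.9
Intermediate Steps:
Function('p')(C) = Pow(C, -1)
Function('X')(J, t) = Add(-3, t)
Function('P')(N, b) = Add(6, Pow(b, -1)) (Function('P')(N, b) = Add(Add(-3, Pow(b, -1)), 9) = Add(6, Pow(b, -1)))
Mul(Add(896, 197), Function('P')(-23, -14)) = Mul(Add(896, 197), Add(6, Pow(-14, -1))) = Mul(1093, Add(6, Rational(-1, 14))) = Mul(1093, Rational(83, 14)) = Rational(90719, 14)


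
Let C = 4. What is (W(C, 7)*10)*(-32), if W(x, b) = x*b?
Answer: -8960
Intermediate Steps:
W(x, b) = b*x
(W(C, 7)*10)*(-32) = ((7*4)*10)*(-32) = (28*10)*(-32) = 280*(-32) = -8960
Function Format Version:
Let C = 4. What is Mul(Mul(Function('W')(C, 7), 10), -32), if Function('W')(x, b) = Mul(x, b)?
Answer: -8960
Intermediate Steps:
Function('W')(x, b) = Mul(b, x)
Mul(Mul(Function('W')(C, 7), 10), -32) = Mul(Mul(Mul(7, 4), 10), -32) = Mul(Mul(28, 10), -32) = Mul(280, -32) = -8960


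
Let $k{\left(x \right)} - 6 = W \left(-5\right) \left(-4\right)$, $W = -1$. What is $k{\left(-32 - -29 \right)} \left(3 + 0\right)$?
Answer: $-42$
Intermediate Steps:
$k{\left(x \right)} = -14$ ($k{\left(x \right)} = 6 + \left(-1\right) \left(-5\right) \left(-4\right) = 6 + 5 \left(-4\right) = 6 - 20 = -14$)
$k{\left(-32 - -29 \right)} \left(3 + 0\right) = - 14 \left(3 + 0\right) = \left(-14\right) 3 = -42$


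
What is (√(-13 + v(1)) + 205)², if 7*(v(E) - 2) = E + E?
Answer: 294100/7 + 2050*I*√21/7 ≈ 42014.0 + 1342.0*I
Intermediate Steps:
v(E) = 2 + 2*E/7 (v(E) = 2 + (E + E)/7 = 2 + (2*E)/7 = 2 + 2*E/7)
(√(-13 + v(1)) + 205)² = (√(-13 + (2 + (2/7)*1)) + 205)² = (√(-13 + (2 + 2/7)) + 205)² = (√(-13 + 16/7) + 205)² = (√(-75/7) + 205)² = (5*I*√21/7 + 205)² = (205 + 5*I*√21/7)²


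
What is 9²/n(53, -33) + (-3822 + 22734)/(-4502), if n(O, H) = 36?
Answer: -17565/9004 ≈ -1.9508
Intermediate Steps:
9²/n(53, -33) + (-3822 + 22734)/(-4502) = 9²/36 + (-3822 + 22734)/(-4502) = 81*(1/36) + 18912*(-1/4502) = 9/4 - 9456/2251 = -17565/9004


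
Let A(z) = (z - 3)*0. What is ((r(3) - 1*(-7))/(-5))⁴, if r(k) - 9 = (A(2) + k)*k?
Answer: 625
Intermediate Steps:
A(z) = 0 (A(z) = (-3 + z)*0 = 0)
r(k) = 9 + k² (r(k) = 9 + (0 + k)*k = 9 + k*k = 9 + k²)
((r(3) - 1*(-7))/(-5))⁴ = (((9 + 3²) - 1*(-7))/(-5))⁴ = (((9 + 9) + 7)*(-⅕))⁴ = ((18 + 7)*(-⅕))⁴ = (25*(-⅕))⁴ = (-5)⁴ = 625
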